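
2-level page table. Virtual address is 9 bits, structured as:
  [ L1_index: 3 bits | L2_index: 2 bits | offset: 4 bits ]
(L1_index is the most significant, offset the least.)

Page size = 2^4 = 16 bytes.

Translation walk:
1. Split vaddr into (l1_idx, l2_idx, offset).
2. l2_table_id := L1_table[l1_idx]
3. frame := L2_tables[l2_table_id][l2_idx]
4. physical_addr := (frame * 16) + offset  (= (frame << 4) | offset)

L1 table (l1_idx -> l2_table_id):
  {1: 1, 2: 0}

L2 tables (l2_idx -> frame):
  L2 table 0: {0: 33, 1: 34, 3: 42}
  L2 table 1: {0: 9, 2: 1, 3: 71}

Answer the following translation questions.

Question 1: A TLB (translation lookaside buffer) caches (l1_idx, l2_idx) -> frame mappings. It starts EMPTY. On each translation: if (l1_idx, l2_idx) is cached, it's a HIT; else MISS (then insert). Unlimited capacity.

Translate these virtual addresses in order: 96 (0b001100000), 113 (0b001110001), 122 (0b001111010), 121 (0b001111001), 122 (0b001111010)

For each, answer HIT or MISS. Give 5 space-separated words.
Answer: MISS MISS HIT HIT HIT

Derivation:
vaddr=96: (1,2) not in TLB -> MISS, insert
vaddr=113: (1,3) not in TLB -> MISS, insert
vaddr=122: (1,3) in TLB -> HIT
vaddr=121: (1,3) in TLB -> HIT
vaddr=122: (1,3) in TLB -> HIT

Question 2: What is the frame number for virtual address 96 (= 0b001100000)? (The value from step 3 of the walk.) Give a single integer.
vaddr = 96: l1_idx=1, l2_idx=2
L1[1] = 1; L2[1][2] = 1

Answer: 1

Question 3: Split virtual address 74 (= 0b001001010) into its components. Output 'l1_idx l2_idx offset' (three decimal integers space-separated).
vaddr = 74 = 0b001001010
  top 3 bits -> l1_idx = 1
  next 2 bits -> l2_idx = 0
  bottom 4 bits -> offset = 10

Answer: 1 0 10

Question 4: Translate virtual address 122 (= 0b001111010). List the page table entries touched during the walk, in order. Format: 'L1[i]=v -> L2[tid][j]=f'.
vaddr = 122 = 0b001111010
Split: l1_idx=1, l2_idx=3, offset=10

Answer: L1[1]=1 -> L2[1][3]=71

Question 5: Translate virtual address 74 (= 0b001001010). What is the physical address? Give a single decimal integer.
vaddr = 74 = 0b001001010
Split: l1_idx=1, l2_idx=0, offset=10
L1[1] = 1
L2[1][0] = 9
paddr = 9 * 16 + 10 = 154

Answer: 154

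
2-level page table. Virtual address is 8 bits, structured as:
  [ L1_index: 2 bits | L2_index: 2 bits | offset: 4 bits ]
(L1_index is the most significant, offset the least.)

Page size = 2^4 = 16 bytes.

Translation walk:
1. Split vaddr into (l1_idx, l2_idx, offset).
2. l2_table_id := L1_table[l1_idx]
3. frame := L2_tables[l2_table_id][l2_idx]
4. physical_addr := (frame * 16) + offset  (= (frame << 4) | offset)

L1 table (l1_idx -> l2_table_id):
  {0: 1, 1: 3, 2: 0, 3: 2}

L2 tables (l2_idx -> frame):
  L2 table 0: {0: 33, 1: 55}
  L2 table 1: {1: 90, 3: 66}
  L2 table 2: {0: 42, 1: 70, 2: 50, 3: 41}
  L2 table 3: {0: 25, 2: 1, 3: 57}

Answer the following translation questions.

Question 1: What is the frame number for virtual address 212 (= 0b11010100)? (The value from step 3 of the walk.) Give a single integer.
vaddr = 212: l1_idx=3, l2_idx=1
L1[3] = 2; L2[2][1] = 70

Answer: 70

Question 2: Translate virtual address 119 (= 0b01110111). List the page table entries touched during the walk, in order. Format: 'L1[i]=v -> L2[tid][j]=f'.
vaddr = 119 = 0b01110111
Split: l1_idx=1, l2_idx=3, offset=7

Answer: L1[1]=3 -> L2[3][3]=57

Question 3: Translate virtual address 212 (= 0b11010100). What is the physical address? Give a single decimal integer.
Answer: 1124

Derivation:
vaddr = 212 = 0b11010100
Split: l1_idx=3, l2_idx=1, offset=4
L1[3] = 2
L2[2][1] = 70
paddr = 70 * 16 + 4 = 1124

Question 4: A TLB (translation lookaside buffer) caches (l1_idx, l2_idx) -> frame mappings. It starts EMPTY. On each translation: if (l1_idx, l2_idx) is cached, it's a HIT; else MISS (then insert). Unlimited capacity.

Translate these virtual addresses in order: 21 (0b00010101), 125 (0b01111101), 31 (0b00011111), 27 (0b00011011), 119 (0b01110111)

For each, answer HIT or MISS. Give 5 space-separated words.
Answer: MISS MISS HIT HIT HIT

Derivation:
vaddr=21: (0,1) not in TLB -> MISS, insert
vaddr=125: (1,3) not in TLB -> MISS, insert
vaddr=31: (0,1) in TLB -> HIT
vaddr=27: (0,1) in TLB -> HIT
vaddr=119: (1,3) in TLB -> HIT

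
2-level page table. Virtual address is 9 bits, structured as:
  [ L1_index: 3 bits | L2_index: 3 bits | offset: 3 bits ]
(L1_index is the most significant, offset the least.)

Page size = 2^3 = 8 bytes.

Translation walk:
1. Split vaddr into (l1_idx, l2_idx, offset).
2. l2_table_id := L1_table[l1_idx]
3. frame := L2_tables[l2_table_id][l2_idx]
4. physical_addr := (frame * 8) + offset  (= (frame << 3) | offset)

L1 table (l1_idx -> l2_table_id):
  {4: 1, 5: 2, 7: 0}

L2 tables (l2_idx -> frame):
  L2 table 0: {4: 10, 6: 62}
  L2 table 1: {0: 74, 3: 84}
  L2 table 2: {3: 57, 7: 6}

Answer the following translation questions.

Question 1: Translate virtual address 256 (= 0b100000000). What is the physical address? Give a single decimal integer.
vaddr = 256 = 0b100000000
Split: l1_idx=4, l2_idx=0, offset=0
L1[4] = 1
L2[1][0] = 74
paddr = 74 * 8 + 0 = 592

Answer: 592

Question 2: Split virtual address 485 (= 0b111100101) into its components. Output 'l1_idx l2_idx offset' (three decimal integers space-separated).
vaddr = 485 = 0b111100101
  top 3 bits -> l1_idx = 7
  next 3 bits -> l2_idx = 4
  bottom 3 bits -> offset = 5

Answer: 7 4 5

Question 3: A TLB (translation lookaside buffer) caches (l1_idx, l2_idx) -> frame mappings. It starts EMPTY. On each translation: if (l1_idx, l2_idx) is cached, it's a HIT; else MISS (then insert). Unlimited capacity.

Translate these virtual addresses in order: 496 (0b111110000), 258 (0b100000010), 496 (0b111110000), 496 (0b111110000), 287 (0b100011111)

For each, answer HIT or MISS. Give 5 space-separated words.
Answer: MISS MISS HIT HIT MISS

Derivation:
vaddr=496: (7,6) not in TLB -> MISS, insert
vaddr=258: (4,0) not in TLB -> MISS, insert
vaddr=496: (7,6) in TLB -> HIT
vaddr=496: (7,6) in TLB -> HIT
vaddr=287: (4,3) not in TLB -> MISS, insert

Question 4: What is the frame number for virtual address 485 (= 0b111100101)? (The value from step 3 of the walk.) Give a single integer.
vaddr = 485: l1_idx=7, l2_idx=4
L1[7] = 0; L2[0][4] = 10

Answer: 10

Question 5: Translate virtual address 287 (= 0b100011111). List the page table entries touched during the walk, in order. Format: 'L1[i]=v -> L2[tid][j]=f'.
vaddr = 287 = 0b100011111
Split: l1_idx=4, l2_idx=3, offset=7

Answer: L1[4]=1 -> L2[1][3]=84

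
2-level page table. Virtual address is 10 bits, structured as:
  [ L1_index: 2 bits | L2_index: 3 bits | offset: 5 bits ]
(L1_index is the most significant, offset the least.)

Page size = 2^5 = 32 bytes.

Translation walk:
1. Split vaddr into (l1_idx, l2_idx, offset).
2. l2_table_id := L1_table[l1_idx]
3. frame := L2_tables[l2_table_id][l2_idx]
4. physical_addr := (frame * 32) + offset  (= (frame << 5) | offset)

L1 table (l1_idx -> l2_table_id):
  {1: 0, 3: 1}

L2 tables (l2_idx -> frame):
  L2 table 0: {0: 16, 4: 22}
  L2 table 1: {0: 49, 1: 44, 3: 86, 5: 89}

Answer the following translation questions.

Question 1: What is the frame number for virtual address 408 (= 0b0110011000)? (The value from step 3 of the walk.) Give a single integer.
Answer: 22

Derivation:
vaddr = 408: l1_idx=1, l2_idx=4
L1[1] = 0; L2[0][4] = 22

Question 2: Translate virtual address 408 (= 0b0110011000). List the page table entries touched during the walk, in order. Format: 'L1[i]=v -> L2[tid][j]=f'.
vaddr = 408 = 0b0110011000
Split: l1_idx=1, l2_idx=4, offset=24

Answer: L1[1]=0 -> L2[0][4]=22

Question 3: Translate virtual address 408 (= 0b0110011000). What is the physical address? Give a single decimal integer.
Answer: 728

Derivation:
vaddr = 408 = 0b0110011000
Split: l1_idx=1, l2_idx=4, offset=24
L1[1] = 0
L2[0][4] = 22
paddr = 22 * 32 + 24 = 728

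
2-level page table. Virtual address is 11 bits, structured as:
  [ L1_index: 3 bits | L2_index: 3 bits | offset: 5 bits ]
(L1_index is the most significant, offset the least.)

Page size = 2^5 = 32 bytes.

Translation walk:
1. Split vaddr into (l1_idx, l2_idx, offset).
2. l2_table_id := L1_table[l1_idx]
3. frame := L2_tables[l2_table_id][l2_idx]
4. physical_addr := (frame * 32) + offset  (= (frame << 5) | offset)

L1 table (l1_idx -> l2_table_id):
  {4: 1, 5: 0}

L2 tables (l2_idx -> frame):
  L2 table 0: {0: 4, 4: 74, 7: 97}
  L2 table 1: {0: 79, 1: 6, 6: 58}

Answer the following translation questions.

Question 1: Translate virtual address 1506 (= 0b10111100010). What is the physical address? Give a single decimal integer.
vaddr = 1506 = 0b10111100010
Split: l1_idx=5, l2_idx=7, offset=2
L1[5] = 0
L2[0][7] = 97
paddr = 97 * 32 + 2 = 3106

Answer: 3106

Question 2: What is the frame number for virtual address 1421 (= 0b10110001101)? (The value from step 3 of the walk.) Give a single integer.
vaddr = 1421: l1_idx=5, l2_idx=4
L1[5] = 0; L2[0][4] = 74

Answer: 74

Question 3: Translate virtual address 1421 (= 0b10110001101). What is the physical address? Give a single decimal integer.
Answer: 2381

Derivation:
vaddr = 1421 = 0b10110001101
Split: l1_idx=5, l2_idx=4, offset=13
L1[5] = 0
L2[0][4] = 74
paddr = 74 * 32 + 13 = 2381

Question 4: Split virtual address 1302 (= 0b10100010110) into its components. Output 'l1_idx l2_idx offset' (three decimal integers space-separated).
vaddr = 1302 = 0b10100010110
  top 3 bits -> l1_idx = 5
  next 3 bits -> l2_idx = 0
  bottom 5 bits -> offset = 22

Answer: 5 0 22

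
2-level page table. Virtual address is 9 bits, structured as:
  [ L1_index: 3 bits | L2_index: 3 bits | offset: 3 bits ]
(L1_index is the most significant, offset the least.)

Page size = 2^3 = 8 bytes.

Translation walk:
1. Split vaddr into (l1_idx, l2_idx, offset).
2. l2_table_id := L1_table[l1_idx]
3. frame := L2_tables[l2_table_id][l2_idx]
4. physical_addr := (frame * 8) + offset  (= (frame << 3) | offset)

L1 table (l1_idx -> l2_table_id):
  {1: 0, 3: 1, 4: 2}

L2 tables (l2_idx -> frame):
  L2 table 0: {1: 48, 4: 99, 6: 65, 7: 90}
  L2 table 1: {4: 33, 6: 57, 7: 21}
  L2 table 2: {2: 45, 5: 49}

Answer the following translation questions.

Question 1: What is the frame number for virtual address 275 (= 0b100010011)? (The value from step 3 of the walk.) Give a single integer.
Answer: 45

Derivation:
vaddr = 275: l1_idx=4, l2_idx=2
L1[4] = 2; L2[2][2] = 45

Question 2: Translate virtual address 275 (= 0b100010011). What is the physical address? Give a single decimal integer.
vaddr = 275 = 0b100010011
Split: l1_idx=4, l2_idx=2, offset=3
L1[4] = 2
L2[2][2] = 45
paddr = 45 * 8 + 3 = 363

Answer: 363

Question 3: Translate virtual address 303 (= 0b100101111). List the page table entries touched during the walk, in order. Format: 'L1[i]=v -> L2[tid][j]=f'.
vaddr = 303 = 0b100101111
Split: l1_idx=4, l2_idx=5, offset=7

Answer: L1[4]=2 -> L2[2][5]=49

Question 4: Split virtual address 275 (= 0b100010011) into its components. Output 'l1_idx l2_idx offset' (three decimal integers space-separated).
Answer: 4 2 3

Derivation:
vaddr = 275 = 0b100010011
  top 3 bits -> l1_idx = 4
  next 3 bits -> l2_idx = 2
  bottom 3 bits -> offset = 3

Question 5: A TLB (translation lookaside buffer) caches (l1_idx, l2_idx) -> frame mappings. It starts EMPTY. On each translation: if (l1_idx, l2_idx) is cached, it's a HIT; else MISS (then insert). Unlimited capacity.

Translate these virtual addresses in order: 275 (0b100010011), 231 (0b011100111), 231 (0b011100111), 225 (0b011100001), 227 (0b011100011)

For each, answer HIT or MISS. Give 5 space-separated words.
vaddr=275: (4,2) not in TLB -> MISS, insert
vaddr=231: (3,4) not in TLB -> MISS, insert
vaddr=231: (3,4) in TLB -> HIT
vaddr=225: (3,4) in TLB -> HIT
vaddr=227: (3,4) in TLB -> HIT

Answer: MISS MISS HIT HIT HIT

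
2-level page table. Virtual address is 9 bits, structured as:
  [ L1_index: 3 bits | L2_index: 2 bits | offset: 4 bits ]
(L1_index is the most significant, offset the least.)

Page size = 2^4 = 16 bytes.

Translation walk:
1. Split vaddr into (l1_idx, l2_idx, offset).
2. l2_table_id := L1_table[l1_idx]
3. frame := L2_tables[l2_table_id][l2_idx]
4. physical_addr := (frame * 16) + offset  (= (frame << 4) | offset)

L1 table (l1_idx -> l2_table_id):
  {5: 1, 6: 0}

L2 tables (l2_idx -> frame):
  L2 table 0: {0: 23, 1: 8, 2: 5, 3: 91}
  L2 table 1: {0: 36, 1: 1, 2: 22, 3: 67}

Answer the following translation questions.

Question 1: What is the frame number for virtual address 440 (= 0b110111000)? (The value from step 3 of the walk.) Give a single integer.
Answer: 91

Derivation:
vaddr = 440: l1_idx=6, l2_idx=3
L1[6] = 0; L2[0][3] = 91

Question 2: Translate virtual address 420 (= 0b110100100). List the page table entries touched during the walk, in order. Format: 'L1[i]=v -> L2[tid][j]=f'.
vaddr = 420 = 0b110100100
Split: l1_idx=6, l2_idx=2, offset=4

Answer: L1[6]=0 -> L2[0][2]=5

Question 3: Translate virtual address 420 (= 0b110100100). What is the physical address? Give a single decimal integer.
Answer: 84

Derivation:
vaddr = 420 = 0b110100100
Split: l1_idx=6, l2_idx=2, offset=4
L1[6] = 0
L2[0][2] = 5
paddr = 5 * 16 + 4 = 84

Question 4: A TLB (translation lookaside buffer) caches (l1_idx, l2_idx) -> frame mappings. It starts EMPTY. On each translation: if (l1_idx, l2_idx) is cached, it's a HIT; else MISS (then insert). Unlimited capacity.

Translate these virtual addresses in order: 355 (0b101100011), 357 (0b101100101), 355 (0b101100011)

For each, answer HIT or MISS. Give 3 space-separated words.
vaddr=355: (5,2) not in TLB -> MISS, insert
vaddr=357: (5,2) in TLB -> HIT
vaddr=355: (5,2) in TLB -> HIT

Answer: MISS HIT HIT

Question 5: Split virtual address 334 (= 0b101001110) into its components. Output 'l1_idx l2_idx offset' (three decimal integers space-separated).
Answer: 5 0 14

Derivation:
vaddr = 334 = 0b101001110
  top 3 bits -> l1_idx = 5
  next 2 bits -> l2_idx = 0
  bottom 4 bits -> offset = 14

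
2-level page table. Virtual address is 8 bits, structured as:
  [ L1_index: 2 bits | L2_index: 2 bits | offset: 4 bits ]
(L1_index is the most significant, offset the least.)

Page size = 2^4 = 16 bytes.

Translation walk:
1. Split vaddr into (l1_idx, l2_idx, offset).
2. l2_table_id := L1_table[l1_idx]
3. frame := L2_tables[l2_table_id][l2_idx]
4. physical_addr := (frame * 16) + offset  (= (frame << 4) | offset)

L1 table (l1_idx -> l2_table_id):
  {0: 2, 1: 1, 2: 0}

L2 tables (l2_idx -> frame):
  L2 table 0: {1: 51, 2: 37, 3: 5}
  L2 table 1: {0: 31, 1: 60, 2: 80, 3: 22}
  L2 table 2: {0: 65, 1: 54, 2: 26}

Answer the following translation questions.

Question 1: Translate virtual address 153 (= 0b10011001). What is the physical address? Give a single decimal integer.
vaddr = 153 = 0b10011001
Split: l1_idx=2, l2_idx=1, offset=9
L1[2] = 0
L2[0][1] = 51
paddr = 51 * 16 + 9 = 825

Answer: 825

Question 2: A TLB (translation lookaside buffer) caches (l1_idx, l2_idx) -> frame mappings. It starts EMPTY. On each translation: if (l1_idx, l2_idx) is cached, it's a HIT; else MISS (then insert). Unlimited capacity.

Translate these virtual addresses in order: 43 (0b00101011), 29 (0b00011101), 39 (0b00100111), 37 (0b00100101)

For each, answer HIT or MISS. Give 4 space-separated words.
vaddr=43: (0,2) not in TLB -> MISS, insert
vaddr=29: (0,1) not in TLB -> MISS, insert
vaddr=39: (0,2) in TLB -> HIT
vaddr=37: (0,2) in TLB -> HIT

Answer: MISS MISS HIT HIT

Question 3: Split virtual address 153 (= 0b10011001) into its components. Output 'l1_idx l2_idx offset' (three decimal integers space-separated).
vaddr = 153 = 0b10011001
  top 2 bits -> l1_idx = 2
  next 2 bits -> l2_idx = 1
  bottom 4 bits -> offset = 9

Answer: 2 1 9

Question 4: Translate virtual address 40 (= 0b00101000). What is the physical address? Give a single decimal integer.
Answer: 424

Derivation:
vaddr = 40 = 0b00101000
Split: l1_idx=0, l2_idx=2, offset=8
L1[0] = 2
L2[2][2] = 26
paddr = 26 * 16 + 8 = 424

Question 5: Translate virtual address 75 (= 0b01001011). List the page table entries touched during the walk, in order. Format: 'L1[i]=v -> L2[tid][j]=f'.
vaddr = 75 = 0b01001011
Split: l1_idx=1, l2_idx=0, offset=11

Answer: L1[1]=1 -> L2[1][0]=31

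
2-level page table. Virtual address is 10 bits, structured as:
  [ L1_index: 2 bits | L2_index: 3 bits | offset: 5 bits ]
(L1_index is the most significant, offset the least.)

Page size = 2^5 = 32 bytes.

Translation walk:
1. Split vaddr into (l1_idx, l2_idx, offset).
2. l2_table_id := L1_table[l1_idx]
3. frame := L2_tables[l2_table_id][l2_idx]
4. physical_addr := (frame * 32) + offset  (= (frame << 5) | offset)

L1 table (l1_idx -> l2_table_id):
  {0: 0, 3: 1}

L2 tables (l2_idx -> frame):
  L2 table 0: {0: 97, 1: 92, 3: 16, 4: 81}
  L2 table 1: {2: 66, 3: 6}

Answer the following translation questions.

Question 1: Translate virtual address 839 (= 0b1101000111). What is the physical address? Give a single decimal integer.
Answer: 2119

Derivation:
vaddr = 839 = 0b1101000111
Split: l1_idx=3, l2_idx=2, offset=7
L1[3] = 1
L2[1][2] = 66
paddr = 66 * 32 + 7 = 2119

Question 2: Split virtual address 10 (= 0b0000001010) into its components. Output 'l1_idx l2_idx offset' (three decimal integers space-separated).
Answer: 0 0 10

Derivation:
vaddr = 10 = 0b0000001010
  top 2 bits -> l1_idx = 0
  next 3 bits -> l2_idx = 0
  bottom 5 bits -> offset = 10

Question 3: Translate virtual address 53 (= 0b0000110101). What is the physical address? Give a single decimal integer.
vaddr = 53 = 0b0000110101
Split: l1_idx=0, l2_idx=1, offset=21
L1[0] = 0
L2[0][1] = 92
paddr = 92 * 32 + 21 = 2965

Answer: 2965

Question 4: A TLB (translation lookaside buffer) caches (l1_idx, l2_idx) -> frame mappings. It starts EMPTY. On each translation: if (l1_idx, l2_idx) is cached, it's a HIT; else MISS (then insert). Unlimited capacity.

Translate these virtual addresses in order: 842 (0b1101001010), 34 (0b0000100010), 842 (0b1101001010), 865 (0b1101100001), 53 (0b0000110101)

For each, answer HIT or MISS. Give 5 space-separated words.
Answer: MISS MISS HIT MISS HIT

Derivation:
vaddr=842: (3,2) not in TLB -> MISS, insert
vaddr=34: (0,1) not in TLB -> MISS, insert
vaddr=842: (3,2) in TLB -> HIT
vaddr=865: (3,3) not in TLB -> MISS, insert
vaddr=53: (0,1) in TLB -> HIT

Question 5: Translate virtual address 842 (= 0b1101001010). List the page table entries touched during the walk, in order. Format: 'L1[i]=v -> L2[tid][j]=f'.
vaddr = 842 = 0b1101001010
Split: l1_idx=3, l2_idx=2, offset=10

Answer: L1[3]=1 -> L2[1][2]=66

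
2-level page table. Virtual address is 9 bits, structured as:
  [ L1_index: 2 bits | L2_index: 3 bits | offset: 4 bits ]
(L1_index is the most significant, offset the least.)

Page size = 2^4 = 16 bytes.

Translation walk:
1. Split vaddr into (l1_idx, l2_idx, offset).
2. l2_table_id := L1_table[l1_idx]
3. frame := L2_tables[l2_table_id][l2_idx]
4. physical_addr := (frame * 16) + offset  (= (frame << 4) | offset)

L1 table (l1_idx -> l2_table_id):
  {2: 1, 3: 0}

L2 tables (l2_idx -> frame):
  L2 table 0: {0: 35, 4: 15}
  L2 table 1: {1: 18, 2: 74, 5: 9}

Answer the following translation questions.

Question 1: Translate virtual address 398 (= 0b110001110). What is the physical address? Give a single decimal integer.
Answer: 574

Derivation:
vaddr = 398 = 0b110001110
Split: l1_idx=3, l2_idx=0, offset=14
L1[3] = 0
L2[0][0] = 35
paddr = 35 * 16 + 14 = 574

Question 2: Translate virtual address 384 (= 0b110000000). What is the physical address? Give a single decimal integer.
Answer: 560

Derivation:
vaddr = 384 = 0b110000000
Split: l1_idx=3, l2_idx=0, offset=0
L1[3] = 0
L2[0][0] = 35
paddr = 35 * 16 + 0 = 560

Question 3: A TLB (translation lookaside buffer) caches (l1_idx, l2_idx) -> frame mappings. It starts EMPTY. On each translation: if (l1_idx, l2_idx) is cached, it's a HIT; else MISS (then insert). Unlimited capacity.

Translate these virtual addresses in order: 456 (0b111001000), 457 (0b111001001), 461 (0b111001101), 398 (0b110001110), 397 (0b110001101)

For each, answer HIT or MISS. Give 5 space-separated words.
Answer: MISS HIT HIT MISS HIT

Derivation:
vaddr=456: (3,4) not in TLB -> MISS, insert
vaddr=457: (3,4) in TLB -> HIT
vaddr=461: (3,4) in TLB -> HIT
vaddr=398: (3,0) not in TLB -> MISS, insert
vaddr=397: (3,0) in TLB -> HIT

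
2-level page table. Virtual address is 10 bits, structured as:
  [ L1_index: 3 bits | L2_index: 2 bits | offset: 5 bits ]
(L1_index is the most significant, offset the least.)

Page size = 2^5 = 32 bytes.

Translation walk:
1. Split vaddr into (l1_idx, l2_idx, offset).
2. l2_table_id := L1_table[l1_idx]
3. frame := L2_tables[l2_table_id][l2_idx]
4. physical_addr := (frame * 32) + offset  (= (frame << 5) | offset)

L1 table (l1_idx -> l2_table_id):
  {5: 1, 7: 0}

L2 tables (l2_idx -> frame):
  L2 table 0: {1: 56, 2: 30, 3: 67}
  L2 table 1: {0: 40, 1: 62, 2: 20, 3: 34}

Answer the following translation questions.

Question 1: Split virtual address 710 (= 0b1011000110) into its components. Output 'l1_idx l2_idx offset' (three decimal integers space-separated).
vaddr = 710 = 0b1011000110
  top 3 bits -> l1_idx = 5
  next 2 bits -> l2_idx = 2
  bottom 5 bits -> offset = 6

Answer: 5 2 6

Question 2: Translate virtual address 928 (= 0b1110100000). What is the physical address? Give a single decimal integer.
vaddr = 928 = 0b1110100000
Split: l1_idx=7, l2_idx=1, offset=0
L1[7] = 0
L2[0][1] = 56
paddr = 56 * 32 + 0 = 1792

Answer: 1792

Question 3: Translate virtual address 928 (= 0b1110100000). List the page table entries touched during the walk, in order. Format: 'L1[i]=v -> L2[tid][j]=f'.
vaddr = 928 = 0b1110100000
Split: l1_idx=7, l2_idx=1, offset=0

Answer: L1[7]=0 -> L2[0][1]=56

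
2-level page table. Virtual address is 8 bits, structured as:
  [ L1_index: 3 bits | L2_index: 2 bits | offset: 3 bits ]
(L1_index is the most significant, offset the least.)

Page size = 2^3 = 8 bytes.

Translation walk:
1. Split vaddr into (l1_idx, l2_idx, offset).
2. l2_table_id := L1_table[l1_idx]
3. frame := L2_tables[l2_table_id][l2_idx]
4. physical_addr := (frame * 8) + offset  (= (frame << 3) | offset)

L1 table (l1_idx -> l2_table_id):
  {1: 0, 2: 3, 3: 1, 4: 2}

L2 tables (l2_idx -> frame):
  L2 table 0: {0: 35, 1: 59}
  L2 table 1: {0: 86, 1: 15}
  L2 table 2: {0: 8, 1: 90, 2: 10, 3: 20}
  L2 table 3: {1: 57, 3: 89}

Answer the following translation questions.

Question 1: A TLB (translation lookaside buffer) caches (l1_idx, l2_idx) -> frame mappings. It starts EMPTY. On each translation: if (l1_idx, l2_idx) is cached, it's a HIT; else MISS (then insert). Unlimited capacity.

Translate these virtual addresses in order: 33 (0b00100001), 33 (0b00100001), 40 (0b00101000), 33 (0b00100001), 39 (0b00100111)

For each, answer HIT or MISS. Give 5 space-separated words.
vaddr=33: (1,0) not in TLB -> MISS, insert
vaddr=33: (1,0) in TLB -> HIT
vaddr=40: (1,1) not in TLB -> MISS, insert
vaddr=33: (1,0) in TLB -> HIT
vaddr=39: (1,0) in TLB -> HIT

Answer: MISS HIT MISS HIT HIT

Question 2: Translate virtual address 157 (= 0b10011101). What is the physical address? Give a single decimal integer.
Answer: 165

Derivation:
vaddr = 157 = 0b10011101
Split: l1_idx=4, l2_idx=3, offset=5
L1[4] = 2
L2[2][3] = 20
paddr = 20 * 8 + 5 = 165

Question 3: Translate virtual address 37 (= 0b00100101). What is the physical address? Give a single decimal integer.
Answer: 285

Derivation:
vaddr = 37 = 0b00100101
Split: l1_idx=1, l2_idx=0, offset=5
L1[1] = 0
L2[0][0] = 35
paddr = 35 * 8 + 5 = 285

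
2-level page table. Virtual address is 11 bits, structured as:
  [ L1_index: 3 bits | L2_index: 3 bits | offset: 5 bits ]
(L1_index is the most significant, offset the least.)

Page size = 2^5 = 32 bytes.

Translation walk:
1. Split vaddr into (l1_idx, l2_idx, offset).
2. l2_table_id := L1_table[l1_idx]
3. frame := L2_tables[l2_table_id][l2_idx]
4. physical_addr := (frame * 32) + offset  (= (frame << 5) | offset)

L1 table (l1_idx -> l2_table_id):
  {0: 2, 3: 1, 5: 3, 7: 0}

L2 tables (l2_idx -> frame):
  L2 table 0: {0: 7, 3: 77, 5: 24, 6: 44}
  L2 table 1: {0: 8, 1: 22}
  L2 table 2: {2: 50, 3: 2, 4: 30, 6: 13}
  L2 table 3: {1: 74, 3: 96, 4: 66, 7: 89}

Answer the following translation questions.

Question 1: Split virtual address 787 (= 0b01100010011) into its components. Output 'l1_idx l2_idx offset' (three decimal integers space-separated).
vaddr = 787 = 0b01100010011
  top 3 bits -> l1_idx = 3
  next 3 bits -> l2_idx = 0
  bottom 5 bits -> offset = 19

Answer: 3 0 19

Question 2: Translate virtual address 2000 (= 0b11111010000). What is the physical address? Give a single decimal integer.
Answer: 1424

Derivation:
vaddr = 2000 = 0b11111010000
Split: l1_idx=7, l2_idx=6, offset=16
L1[7] = 0
L2[0][6] = 44
paddr = 44 * 32 + 16 = 1424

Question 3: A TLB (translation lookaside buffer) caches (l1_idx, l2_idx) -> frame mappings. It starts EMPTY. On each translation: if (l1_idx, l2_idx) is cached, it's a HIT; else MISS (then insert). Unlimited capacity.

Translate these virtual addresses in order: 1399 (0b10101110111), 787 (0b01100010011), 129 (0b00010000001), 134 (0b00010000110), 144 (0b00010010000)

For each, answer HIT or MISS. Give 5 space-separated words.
vaddr=1399: (5,3) not in TLB -> MISS, insert
vaddr=787: (3,0) not in TLB -> MISS, insert
vaddr=129: (0,4) not in TLB -> MISS, insert
vaddr=134: (0,4) in TLB -> HIT
vaddr=144: (0,4) in TLB -> HIT

Answer: MISS MISS MISS HIT HIT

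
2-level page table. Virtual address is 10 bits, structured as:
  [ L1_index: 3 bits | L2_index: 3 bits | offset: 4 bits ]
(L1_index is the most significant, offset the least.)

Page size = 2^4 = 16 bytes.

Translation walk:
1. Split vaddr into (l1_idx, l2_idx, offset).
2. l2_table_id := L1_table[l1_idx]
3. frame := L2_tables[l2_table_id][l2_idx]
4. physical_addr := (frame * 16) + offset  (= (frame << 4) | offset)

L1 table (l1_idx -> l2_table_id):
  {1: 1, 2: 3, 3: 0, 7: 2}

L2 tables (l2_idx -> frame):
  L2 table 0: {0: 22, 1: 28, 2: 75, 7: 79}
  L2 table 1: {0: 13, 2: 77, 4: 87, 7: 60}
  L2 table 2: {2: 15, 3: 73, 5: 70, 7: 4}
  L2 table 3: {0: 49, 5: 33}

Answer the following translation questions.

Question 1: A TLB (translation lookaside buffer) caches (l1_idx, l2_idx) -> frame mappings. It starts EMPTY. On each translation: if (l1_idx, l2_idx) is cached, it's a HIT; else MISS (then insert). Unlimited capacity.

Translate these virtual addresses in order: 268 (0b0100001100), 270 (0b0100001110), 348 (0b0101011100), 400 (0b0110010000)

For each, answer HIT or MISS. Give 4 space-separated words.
Answer: MISS HIT MISS MISS

Derivation:
vaddr=268: (2,0) not in TLB -> MISS, insert
vaddr=270: (2,0) in TLB -> HIT
vaddr=348: (2,5) not in TLB -> MISS, insert
vaddr=400: (3,1) not in TLB -> MISS, insert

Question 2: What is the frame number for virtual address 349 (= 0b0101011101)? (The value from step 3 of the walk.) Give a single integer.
vaddr = 349: l1_idx=2, l2_idx=5
L1[2] = 3; L2[3][5] = 33

Answer: 33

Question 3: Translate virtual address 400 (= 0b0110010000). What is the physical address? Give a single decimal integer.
vaddr = 400 = 0b0110010000
Split: l1_idx=3, l2_idx=1, offset=0
L1[3] = 0
L2[0][1] = 28
paddr = 28 * 16 + 0 = 448

Answer: 448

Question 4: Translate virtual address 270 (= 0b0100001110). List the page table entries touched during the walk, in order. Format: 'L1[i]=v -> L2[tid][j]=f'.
vaddr = 270 = 0b0100001110
Split: l1_idx=2, l2_idx=0, offset=14

Answer: L1[2]=3 -> L2[3][0]=49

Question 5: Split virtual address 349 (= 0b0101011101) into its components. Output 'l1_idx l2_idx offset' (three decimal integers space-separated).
Answer: 2 5 13

Derivation:
vaddr = 349 = 0b0101011101
  top 3 bits -> l1_idx = 2
  next 3 bits -> l2_idx = 5
  bottom 4 bits -> offset = 13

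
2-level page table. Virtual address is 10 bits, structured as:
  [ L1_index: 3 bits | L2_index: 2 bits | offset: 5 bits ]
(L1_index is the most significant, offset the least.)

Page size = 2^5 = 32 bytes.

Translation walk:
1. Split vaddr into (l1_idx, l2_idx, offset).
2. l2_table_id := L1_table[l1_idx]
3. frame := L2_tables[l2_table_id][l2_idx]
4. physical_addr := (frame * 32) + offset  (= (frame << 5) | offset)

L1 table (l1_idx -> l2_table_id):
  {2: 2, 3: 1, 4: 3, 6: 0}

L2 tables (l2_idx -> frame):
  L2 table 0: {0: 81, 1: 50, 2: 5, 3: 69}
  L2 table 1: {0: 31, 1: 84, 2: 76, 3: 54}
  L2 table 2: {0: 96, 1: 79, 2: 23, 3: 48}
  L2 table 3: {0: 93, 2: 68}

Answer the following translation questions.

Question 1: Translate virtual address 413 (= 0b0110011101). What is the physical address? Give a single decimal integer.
vaddr = 413 = 0b0110011101
Split: l1_idx=3, l2_idx=0, offset=29
L1[3] = 1
L2[1][0] = 31
paddr = 31 * 32 + 29 = 1021

Answer: 1021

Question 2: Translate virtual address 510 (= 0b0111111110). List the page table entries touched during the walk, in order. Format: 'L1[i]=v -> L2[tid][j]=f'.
vaddr = 510 = 0b0111111110
Split: l1_idx=3, l2_idx=3, offset=30

Answer: L1[3]=1 -> L2[1][3]=54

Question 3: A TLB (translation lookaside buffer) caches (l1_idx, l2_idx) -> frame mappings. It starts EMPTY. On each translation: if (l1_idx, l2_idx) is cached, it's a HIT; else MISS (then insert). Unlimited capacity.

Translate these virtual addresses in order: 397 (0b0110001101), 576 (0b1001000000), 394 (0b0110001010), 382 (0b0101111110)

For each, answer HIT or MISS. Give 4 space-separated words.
Answer: MISS MISS HIT MISS

Derivation:
vaddr=397: (3,0) not in TLB -> MISS, insert
vaddr=576: (4,2) not in TLB -> MISS, insert
vaddr=394: (3,0) in TLB -> HIT
vaddr=382: (2,3) not in TLB -> MISS, insert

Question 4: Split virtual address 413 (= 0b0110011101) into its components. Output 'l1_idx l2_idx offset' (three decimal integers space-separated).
vaddr = 413 = 0b0110011101
  top 3 bits -> l1_idx = 3
  next 2 bits -> l2_idx = 0
  bottom 5 bits -> offset = 29

Answer: 3 0 29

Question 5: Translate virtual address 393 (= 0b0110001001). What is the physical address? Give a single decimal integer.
vaddr = 393 = 0b0110001001
Split: l1_idx=3, l2_idx=0, offset=9
L1[3] = 1
L2[1][0] = 31
paddr = 31 * 32 + 9 = 1001

Answer: 1001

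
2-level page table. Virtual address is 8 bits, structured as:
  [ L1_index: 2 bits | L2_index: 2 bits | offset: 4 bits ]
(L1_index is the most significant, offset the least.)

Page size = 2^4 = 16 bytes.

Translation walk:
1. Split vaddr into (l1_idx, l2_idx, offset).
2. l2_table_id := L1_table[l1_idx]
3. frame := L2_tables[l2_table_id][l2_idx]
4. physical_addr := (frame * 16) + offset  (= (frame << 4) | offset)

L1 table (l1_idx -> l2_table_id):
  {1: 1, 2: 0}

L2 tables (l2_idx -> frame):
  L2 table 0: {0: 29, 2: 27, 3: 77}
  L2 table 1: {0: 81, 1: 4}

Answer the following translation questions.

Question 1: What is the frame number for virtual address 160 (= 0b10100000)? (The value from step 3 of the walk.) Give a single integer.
Answer: 27

Derivation:
vaddr = 160: l1_idx=2, l2_idx=2
L1[2] = 0; L2[0][2] = 27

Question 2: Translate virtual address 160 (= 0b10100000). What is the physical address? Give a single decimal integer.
Answer: 432

Derivation:
vaddr = 160 = 0b10100000
Split: l1_idx=2, l2_idx=2, offset=0
L1[2] = 0
L2[0][2] = 27
paddr = 27 * 16 + 0 = 432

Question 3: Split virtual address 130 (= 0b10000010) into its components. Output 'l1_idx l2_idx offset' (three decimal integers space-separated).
Answer: 2 0 2

Derivation:
vaddr = 130 = 0b10000010
  top 2 bits -> l1_idx = 2
  next 2 bits -> l2_idx = 0
  bottom 4 bits -> offset = 2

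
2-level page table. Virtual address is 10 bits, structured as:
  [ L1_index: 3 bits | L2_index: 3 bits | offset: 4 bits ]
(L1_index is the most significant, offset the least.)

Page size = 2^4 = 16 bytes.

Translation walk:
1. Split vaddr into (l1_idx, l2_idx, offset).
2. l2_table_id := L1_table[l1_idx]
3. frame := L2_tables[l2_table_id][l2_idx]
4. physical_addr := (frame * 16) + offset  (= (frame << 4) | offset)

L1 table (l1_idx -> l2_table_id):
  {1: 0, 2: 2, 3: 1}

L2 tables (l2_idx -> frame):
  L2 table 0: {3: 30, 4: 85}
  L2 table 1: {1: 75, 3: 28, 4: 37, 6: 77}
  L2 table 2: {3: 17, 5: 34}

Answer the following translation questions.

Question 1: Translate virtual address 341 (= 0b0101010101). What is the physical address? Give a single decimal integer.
Answer: 549

Derivation:
vaddr = 341 = 0b0101010101
Split: l1_idx=2, l2_idx=5, offset=5
L1[2] = 2
L2[2][5] = 34
paddr = 34 * 16 + 5 = 549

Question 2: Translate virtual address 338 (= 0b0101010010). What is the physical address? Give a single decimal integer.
vaddr = 338 = 0b0101010010
Split: l1_idx=2, l2_idx=5, offset=2
L1[2] = 2
L2[2][5] = 34
paddr = 34 * 16 + 2 = 546

Answer: 546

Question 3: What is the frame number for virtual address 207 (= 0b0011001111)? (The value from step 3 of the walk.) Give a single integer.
vaddr = 207: l1_idx=1, l2_idx=4
L1[1] = 0; L2[0][4] = 85

Answer: 85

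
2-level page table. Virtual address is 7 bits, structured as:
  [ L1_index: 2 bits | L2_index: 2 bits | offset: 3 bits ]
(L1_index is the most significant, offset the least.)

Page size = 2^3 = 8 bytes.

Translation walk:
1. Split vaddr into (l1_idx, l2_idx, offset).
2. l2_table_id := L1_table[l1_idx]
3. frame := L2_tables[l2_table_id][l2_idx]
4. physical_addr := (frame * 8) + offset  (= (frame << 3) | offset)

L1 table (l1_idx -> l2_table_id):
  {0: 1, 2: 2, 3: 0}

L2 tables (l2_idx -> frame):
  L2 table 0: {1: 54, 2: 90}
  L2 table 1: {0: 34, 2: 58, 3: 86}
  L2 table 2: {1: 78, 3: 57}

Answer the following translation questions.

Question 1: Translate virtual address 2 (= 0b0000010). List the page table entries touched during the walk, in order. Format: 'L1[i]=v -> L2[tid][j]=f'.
vaddr = 2 = 0b0000010
Split: l1_idx=0, l2_idx=0, offset=2

Answer: L1[0]=1 -> L2[1][0]=34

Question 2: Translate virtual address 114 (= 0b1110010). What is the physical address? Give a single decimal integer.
Answer: 722

Derivation:
vaddr = 114 = 0b1110010
Split: l1_idx=3, l2_idx=2, offset=2
L1[3] = 0
L2[0][2] = 90
paddr = 90 * 8 + 2 = 722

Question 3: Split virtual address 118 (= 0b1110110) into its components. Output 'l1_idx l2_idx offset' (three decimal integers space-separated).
Answer: 3 2 6

Derivation:
vaddr = 118 = 0b1110110
  top 2 bits -> l1_idx = 3
  next 2 bits -> l2_idx = 2
  bottom 3 bits -> offset = 6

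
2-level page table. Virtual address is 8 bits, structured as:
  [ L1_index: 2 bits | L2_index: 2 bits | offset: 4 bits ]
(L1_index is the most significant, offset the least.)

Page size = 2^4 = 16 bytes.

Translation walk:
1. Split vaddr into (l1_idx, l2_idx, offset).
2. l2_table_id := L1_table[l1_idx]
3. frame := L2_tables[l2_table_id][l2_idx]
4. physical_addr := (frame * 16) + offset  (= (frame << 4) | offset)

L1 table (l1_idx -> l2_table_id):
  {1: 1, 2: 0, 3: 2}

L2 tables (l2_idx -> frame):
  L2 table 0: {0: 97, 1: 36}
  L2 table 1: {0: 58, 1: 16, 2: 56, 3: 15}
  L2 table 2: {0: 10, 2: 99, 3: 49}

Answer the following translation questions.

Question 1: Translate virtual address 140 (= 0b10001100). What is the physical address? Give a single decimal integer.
vaddr = 140 = 0b10001100
Split: l1_idx=2, l2_idx=0, offset=12
L1[2] = 0
L2[0][0] = 97
paddr = 97 * 16 + 12 = 1564

Answer: 1564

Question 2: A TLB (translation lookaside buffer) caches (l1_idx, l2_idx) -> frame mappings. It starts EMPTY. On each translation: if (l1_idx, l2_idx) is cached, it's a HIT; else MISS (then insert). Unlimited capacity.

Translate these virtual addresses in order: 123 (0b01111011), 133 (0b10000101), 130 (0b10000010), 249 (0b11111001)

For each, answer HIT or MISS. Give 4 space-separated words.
vaddr=123: (1,3) not in TLB -> MISS, insert
vaddr=133: (2,0) not in TLB -> MISS, insert
vaddr=130: (2,0) in TLB -> HIT
vaddr=249: (3,3) not in TLB -> MISS, insert

Answer: MISS MISS HIT MISS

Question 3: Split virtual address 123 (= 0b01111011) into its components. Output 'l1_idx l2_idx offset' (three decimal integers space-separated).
Answer: 1 3 11

Derivation:
vaddr = 123 = 0b01111011
  top 2 bits -> l1_idx = 1
  next 2 bits -> l2_idx = 3
  bottom 4 bits -> offset = 11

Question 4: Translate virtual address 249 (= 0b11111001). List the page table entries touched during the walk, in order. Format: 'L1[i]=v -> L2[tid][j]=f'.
vaddr = 249 = 0b11111001
Split: l1_idx=3, l2_idx=3, offset=9

Answer: L1[3]=2 -> L2[2][3]=49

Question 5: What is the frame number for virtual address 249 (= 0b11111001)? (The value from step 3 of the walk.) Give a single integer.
vaddr = 249: l1_idx=3, l2_idx=3
L1[3] = 2; L2[2][3] = 49

Answer: 49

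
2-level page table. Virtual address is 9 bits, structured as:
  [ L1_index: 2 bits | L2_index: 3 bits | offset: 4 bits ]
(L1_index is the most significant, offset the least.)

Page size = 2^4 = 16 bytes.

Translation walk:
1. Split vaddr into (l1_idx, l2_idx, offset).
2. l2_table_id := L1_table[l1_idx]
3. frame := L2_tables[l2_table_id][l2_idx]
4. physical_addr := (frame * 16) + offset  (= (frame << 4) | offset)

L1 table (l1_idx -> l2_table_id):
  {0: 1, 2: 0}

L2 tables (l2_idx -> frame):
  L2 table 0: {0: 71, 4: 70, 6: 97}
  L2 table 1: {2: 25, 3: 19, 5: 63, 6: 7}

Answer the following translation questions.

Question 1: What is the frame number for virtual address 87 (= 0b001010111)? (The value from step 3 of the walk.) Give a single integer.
Answer: 63

Derivation:
vaddr = 87: l1_idx=0, l2_idx=5
L1[0] = 1; L2[1][5] = 63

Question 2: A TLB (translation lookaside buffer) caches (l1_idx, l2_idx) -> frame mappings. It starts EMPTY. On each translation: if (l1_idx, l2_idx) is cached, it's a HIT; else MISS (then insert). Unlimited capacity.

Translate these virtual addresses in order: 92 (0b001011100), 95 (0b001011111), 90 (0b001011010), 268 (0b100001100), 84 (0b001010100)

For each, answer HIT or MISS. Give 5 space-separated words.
Answer: MISS HIT HIT MISS HIT

Derivation:
vaddr=92: (0,5) not in TLB -> MISS, insert
vaddr=95: (0,5) in TLB -> HIT
vaddr=90: (0,5) in TLB -> HIT
vaddr=268: (2,0) not in TLB -> MISS, insert
vaddr=84: (0,5) in TLB -> HIT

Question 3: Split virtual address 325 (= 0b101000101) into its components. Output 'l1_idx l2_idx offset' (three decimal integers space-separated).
vaddr = 325 = 0b101000101
  top 2 bits -> l1_idx = 2
  next 3 bits -> l2_idx = 4
  bottom 4 bits -> offset = 5

Answer: 2 4 5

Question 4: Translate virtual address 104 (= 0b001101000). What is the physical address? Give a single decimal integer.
vaddr = 104 = 0b001101000
Split: l1_idx=0, l2_idx=6, offset=8
L1[0] = 1
L2[1][6] = 7
paddr = 7 * 16 + 8 = 120

Answer: 120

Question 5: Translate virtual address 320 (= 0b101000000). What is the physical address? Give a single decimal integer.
vaddr = 320 = 0b101000000
Split: l1_idx=2, l2_idx=4, offset=0
L1[2] = 0
L2[0][4] = 70
paddr = 70 * 16 + 0 = 1120

Answer: 1120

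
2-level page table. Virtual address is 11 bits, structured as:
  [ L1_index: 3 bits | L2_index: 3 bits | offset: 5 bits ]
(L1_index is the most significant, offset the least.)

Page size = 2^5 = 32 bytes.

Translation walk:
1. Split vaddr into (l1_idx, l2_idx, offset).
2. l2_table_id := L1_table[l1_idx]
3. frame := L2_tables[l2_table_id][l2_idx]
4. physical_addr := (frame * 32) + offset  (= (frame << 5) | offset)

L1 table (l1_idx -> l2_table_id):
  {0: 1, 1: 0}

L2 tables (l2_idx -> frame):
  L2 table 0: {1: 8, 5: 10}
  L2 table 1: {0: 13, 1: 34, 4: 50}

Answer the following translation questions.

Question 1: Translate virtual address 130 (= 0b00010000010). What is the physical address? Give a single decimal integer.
vaddr = 130 = 0b00010000010
Split: l1_idx=0, l2_idx=4, offset=2
L1[0] = 1
L2[1][4] = 50
paddr = 50 * 32 + 2 = 1602

Answer: 1602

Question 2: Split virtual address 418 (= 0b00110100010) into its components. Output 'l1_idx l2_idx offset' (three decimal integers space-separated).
vaddr = 418 = 0b00110100010
  top 3 bits -> l1_idx = 1
  next 3 bits -> l2_idx = 5
  bottom 5 bits -> offset = 2

Answer: 1 5 2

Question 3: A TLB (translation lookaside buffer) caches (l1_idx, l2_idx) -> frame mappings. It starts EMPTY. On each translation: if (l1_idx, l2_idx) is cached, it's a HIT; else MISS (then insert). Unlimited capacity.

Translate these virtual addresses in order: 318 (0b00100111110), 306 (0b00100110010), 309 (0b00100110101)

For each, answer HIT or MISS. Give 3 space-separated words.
Answer: MISS HIT HIT

Derivation:
vaddr=318: (1,1) not in TLB -> MISS, insert
vaddr=306: (1,1) in TLB -> HIT
vaddr=309: (1,1) in TLB -> HIT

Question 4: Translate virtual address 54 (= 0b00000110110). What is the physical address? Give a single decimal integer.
Answer: 1110

Derivation:
vaddr = 54 = 0b00000110110
Split: l1_idx=0, l2_idx=1, offset=22
L1[0] = 1
L2[1][1] = 34
paddr = 34 * 32 + 22 = 1110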